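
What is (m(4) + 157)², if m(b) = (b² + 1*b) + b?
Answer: 32761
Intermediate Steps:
m(b) = b² + 2*b (m(b) = (b² + b) + b = (b + b²) + b = b² + 2*b)
(m(4) + 157)² = (4*(2 + 4) + 157)² = (4*6 + 157)² = (24 + 157)² = 181² = 32761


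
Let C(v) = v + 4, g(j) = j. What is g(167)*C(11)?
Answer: 2505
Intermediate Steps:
C(v) = 4 + v
g(167)*C(11) = 167*(4 + 11) = 167*15 = 2505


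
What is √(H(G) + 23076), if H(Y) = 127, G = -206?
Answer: √23203 ≈ 152.33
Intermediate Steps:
√(H(G) + 23076) = √(127 + 23076) = √23203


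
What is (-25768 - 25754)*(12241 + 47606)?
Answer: -3083437134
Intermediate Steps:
(-25768 - 25754)*(12241 + 47606) = -51522*59847 = -3083437134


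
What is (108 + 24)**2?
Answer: 17424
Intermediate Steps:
(108 + 24)**2 = 132**2 = 17424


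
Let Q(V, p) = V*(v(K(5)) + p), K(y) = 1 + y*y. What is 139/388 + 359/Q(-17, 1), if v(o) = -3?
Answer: 72009/6596 ≈ 10.917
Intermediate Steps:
K(y) = 1 + y²
Q(V, p) = V*(-3 + p)
139/388 + 359/Q(-17, 1) = 139/388 + 359/((-17*(-3 + 1))) = 139*(1/388) + 359/((-17*(-2))) = 139/388 + 359/34 = 72009/6596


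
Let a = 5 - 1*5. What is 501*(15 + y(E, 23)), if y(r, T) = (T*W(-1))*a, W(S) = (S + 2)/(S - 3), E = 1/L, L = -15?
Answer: 7515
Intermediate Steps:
a = 0 (a = 5 - 5 = 0)
E = -1/15 (E = 1/(-15) = -1/15 ≈ -0.066667)
W(S) = (2 + S)/(-3 + S)
y(r, T) = 0 (y(r, T) = (T*((2 - 1)/(-3 - 1)))*0 = (T*(1/(-4)))*0 = (T*(-¼*1))*0 = (T*(-¼))*0 = -T/4*0 = 0)
501*(15 + y(E, 23)) = 501*(15 + 0) = 501*15 = 7515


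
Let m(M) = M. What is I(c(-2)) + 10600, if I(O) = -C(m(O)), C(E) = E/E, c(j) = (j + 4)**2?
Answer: 10599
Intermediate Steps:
c(j) = (4 + j)**2
C(E) = 1
I(O) = -1 (I(O) = -1*1 = -1)
I(c(-2)) + 10600 = -1 + 10600 = 10599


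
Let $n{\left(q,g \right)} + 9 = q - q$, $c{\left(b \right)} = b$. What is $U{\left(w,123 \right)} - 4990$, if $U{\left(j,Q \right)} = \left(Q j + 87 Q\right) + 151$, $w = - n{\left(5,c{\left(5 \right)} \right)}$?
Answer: $6969$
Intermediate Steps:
$n{\left(q,g \right)} = -9$ ($n{\left(q,g \right)} = -9 + \left(q - q\right) = -9 + 0 = -9$)
$w = 9$ ($w = \left(-1\right) \left(-9\right) = 9$)
$U{\left(j,Q \right)} = 151 + 87 Q + Q j$ ($U{\left(j,Q \right)} = \left(87 Q + Q j\right) + 151 = 151 + 87 Q + Q j$)
$U{\left(w,123 \right)} - 4990 = \left(151 + 87 \cdot 123 + 123 \cdot 9\right) - 4990 = \left(151 + 10701 + 1107\right) - 4990 = 11959 - 4990 = 6969$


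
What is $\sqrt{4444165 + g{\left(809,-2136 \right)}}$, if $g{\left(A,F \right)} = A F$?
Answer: $\sqrt{2716141} \approx 1648.1$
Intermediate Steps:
$\sqrt{4444165 + g{\left(809,-2136 \right)}} = \sqrt{4444165 + 809 \left(-2136\right)} = \sqrt{4444165 - 1728024} = \sqrt{2716141}$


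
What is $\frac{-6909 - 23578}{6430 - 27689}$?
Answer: $\frac{30487}{21259} \approx 1.4341$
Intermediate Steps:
$\frac{-6909 - 23578}{6430 - 27689} = - \frac{30487}{-21259} = \left(-30487\right) \left(- \frac{1}{21259}\right) = \frac{30487}{21259}$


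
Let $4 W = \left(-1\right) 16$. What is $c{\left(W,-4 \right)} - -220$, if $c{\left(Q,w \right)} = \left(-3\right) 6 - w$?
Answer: $206$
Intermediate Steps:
$W = -4$ ($W = \frac{\left(-1\right) 16}{4} = \frac{1}{4} \left(-16\right) = -4$)
$c{\left(Q,w \right)} = -18 - w$
$c{\left(W,-4 \right)} - -220 = \left(-18 - -4\right) - -220 = \left(-18 + 4\right) + 220 = -14 + 220 = 206$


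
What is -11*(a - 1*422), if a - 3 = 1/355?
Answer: 1636184/355 ≈ 4609.0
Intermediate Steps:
a = 1066/355 (a = 3 + 1/355 = 1066/355 ≈ 3.0028)
-11*(a - 1*422) = -11*(1066/355 - 1*422) = -11*(1066/355 - 422) = -11*(-148744/355) = 1636184/355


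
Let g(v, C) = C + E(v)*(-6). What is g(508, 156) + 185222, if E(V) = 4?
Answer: 185354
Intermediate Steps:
g(v, C) = -24 + C (g(v, C) = C + 4*(-6) = C - 24 = -24 + C)
g(508, 156) + 185222 = (-24 + 156) + 185222 = 132 + 185222 = 185354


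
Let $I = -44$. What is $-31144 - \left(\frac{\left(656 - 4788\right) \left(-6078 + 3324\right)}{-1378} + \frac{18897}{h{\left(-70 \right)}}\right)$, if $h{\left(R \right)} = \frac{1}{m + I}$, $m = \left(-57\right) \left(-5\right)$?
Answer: $- \frac{3153596405}{689} \approx -4.5771 \cdot 10^{6}$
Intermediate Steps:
$m = 285$
$h{\left(R \right)} = \frac{1}{241}$ ($h{\left(R \right)} = \frac{1}{285 - 44} = \frac{1}{241}$)
$-31144 - \left(\frac{\left(656 - 4788\right) \left(-6078 + 3324\right)}{-1378} + \frac{18897}{h{\left(-70 \right)}}\right) = -31144 - \left(\frac{\left(656 - 4788\right) \left(-6078 + 3324\right)}{-1378} + 18897 \frac{1}{\frac{1}{241}}\right) = -31144 - \left(\left(-4132\right) \left(-2754\right) \left(- \frac{1}{1378}\right) + 18897 \cdot 241\right) = -31144 - \left(11379528 \left(- \frac{1}{1378}\right) + 4554177\right) = -31144 - \left(- \frac{5689764}{689} + 4554177\right) = -31144 - \frac{3132138189}{689} = - \frac{3153596405}{689}$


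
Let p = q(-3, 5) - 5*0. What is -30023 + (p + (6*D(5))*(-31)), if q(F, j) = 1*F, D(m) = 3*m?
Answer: -32816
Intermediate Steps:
q(F, j) = F
p = -3 (p = -3 - 5*0 = -3 + 0 = -3)
-30023 + (p + (6*D(5))*(-31)) = -30023 + (-3 + (6*(3*5))*(-31)) = -30023 + (-3 + (6*15)*(-31)) = -30023 + (-3 + 90*(-31)) = -30023 + (-3 - 2790) = -30023 - 2793 = -32816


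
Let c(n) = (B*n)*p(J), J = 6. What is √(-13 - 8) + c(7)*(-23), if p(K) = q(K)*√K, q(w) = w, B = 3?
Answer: -2898*√6 + I*√21 ≈ -7098.6 + 4.5826*I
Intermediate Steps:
p(K) = K^(3/2) (p(K) = K*√K = K^(3/2))
c(n) = 18*n*√6 (c(n) = (3*n)*6^(3/2) = (3*n)*(6*√6) = 18*n*√6)
√(-13 - 8) + c(7)*(-23) = √(-13 - 8) + (18*7*√6)*(-23) = √(-21) + (126*√6)*(-23) = I*√21 - 2898*√6 = -2898*√6 + I*√21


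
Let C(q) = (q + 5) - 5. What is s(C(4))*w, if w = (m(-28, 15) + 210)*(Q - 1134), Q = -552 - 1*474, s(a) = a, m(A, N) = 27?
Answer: -2047680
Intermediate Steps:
C(q) = q (C(q) = (5 + q) - 5 = q)
Q = -1026 (Q = -552 - 474 = -1026)
w = -511920 (w = (27 + 210)*(-1026 - 1134) = 237*(-2160) = -511920)
s(C(4))*w = 4*(-511920) = -2047680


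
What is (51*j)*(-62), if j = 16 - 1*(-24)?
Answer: -126480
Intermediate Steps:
j = 40 (j = 16 + 24 = 40)
(51*j)*(-62) = (51*40)*(-62) = 2040*(-62) = -126480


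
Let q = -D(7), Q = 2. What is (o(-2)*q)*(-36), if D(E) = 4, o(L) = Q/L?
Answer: -144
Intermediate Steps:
o(L) = 2/L
q = -4 (q = -1*4 = -4)
(o(-2)*q)*(-36) = ((2/(-2))*(-4))*(-36) = ((2*(-1/2))*(-4))*(-36) = -1*(-4)*(-36) = 4*(-36) = -144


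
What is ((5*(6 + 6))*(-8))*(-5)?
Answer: 2400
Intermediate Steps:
((5*(6 + 6))*(-8))*(-5) = ((5*12)*(-8))*(-5) = (60*(-8))*(-5) = -480*(-5) = 2400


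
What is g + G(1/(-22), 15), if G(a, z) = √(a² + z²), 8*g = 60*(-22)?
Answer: -165 + √108901/22 ≈ -150.00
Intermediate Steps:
g = -165 (g = (60*(-22))/8 = (⅛)*(-1320) = -165)
g + G(1/(-22), 15) = -165 + √((1/(-22))² + 15²) = -165 + √((-1/22)² + 225) = -165 + √(1/484 + 225) = -165 + √(108901/484) = -165 + √108901/22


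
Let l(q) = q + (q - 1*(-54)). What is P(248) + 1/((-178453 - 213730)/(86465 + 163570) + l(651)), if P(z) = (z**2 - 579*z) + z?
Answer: -27715547619645/338655277 ≈ -81840.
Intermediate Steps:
l(q) = 54 + 2*q (l(q) = q + (q + 54) = q + (54 + q) = 54 + 2*q)
P(z) = z**2 - 578*z
P(248) + 1/((-178453 - 213730)/(86465 + 163570) + l(651)) = 248*(-578 + 248) + 1/((-178453 - 213730)/(86465 + 163570) + (54 + 2*651)) = 248*(-330) + 1/(-392183/250035 + (54 + 1302)) = -81840 + 1/(-392183*1/250035 + 1356) = -81840 + 1/(-392183/250035 + 1356) = -81840 + 1/(338655277/250035) = -81840 + 250035/338655277 = -27715547619645/338655277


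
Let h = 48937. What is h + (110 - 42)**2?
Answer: 53561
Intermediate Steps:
h + (110 - 42)**2 = 48937 + (110 - 42)**2 = 48937 + 68**2 = 48937 + 4624 = 53561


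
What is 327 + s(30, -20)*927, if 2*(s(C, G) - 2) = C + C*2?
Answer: 43896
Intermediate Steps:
s(C, G) = 2 + 3*C/2 (s(C, G) = 2 + (C + C*2)/2 = 2 + (C + 2*C)/2 = 2 + (3*C)/2 = 2 + 3*C/2)
327 + s(30, -20)*927 = 327 + (2 + (3/2)*30)*927 = 327 + (2 + 45)*927 = 327 + 47*927 = 327 + 43569 = 43896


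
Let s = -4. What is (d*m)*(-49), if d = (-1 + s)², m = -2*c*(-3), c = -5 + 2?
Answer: 22050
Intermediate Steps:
c = -3
m = -18 (m = -2*(-3)*(-3) = 6*(-3) = -18)
d = 25 (d = (-1 - 4)² = (-5)² = 25)
(d*m)*(-49) = (25*(-18))*(-49) = -450*(-49) = 22050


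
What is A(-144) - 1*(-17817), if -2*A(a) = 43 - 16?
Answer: 35607/2 ≈ 17804.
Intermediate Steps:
A(a) = -27/2 (A(a) = -(43 - 16)/2 = -1/2*27 = -27/2)
A(-144) - 1*(-17817) = -27/2 - 1*(-17817) = -27/2 + 17817 = 35607/2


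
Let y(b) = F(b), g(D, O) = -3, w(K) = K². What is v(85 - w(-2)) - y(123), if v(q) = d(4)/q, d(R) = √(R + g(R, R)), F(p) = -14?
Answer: 1135/81 ≈ 14.012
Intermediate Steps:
y(b) = -14
d(R) = √(-3 + R) (d(R) = √(R - 3) = √(-3 + R))
v(q) = 1/q (v(q) = √(-3 + 4)/q = √1/q = 1/q)
v(85 - w(-2)) - y(123) = 1/(85 - 1*(-2)²) - 1*(-14) = 1/(85 - 1*4) + 14 = 1/(85 - 4) + 14 = 1/81 + 14 = 1135/81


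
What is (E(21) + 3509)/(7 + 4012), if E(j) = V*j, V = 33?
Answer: 4202/4019 ≈ 1.0455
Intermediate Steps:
E(j) = 33*j
(E(21) + 3509)/(7 + 4012) = (33*21 + 3509)/(7 + 4012) = (693 + 3509)/4019 = 4202*(1/4019) = 4202/4019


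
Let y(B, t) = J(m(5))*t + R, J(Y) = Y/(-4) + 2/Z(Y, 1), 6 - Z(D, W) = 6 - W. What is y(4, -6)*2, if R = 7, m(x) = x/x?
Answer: -7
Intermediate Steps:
m(x) = 1
Z(D, W) = W (Z(D, W) = 6 - (6 - W) = 6 + (-6 + W) = W)
J(Y) = 2 - Y/4 (J(Y) = Y/(-4) + 2/1 = Y*(-1/4) + 2*1 = -Y/4 + 2 = 2 - Y/4)
y(B, t) = 7 + 7*t/4 (y(B, t) = (2 - 1/4*1)*t + 7 = (2 - 1/4)*t + 7 = 7*t/4 + 7 = 7 + 7*t/4)
y(4, -6)*2 = (7 + (7/4)*(-6))*2 = (7 - 21/2)*2 = -7/2*2 = -7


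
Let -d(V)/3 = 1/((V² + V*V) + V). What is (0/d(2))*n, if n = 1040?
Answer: 0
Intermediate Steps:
d(V) = -3/(V + 2*V²) (d(V) = -3/((V² + V*V) + V) = -3/((V² + V²) + V) = -3/(2*V² + V) = -3/(V + 2*V²))
(0/d(2))*n = (0/((-3/(2*(1 + 2*2)))))*1040 = (0/((-3*½/(1 + 4))))*1040 = (0/((-3*½/5)))*1040 = (0/((-3*½*⅕)))*1040 = (0/(-3/10))*1040 = (0*(-10/3))*1040 = 0*1040 = 0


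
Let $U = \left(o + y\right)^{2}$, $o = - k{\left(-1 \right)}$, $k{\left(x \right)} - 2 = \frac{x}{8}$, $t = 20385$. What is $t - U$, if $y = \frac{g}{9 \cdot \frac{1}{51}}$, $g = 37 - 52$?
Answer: $\frac{821615}{64} \approx 12838.0$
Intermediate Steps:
$g = -15$
$k{\left(x \right)} = 2 + \frac{x}{8}$
$y = -85$ ($y = - \frac{15}{9 \cdot \frac{1}{51}} = - \frac{15}{\frac{3}{17}} = \left(-15\right) \frac{17}{3} = -85$)
$o = - \frac{15}{8}$ ($o = - (2 + \frac{1}{8} \left(-1\right)) = - (2 - \frac{1}{8}) = \left(-1\right) \frac{15}{8} = - \frac{15}{8} \approx -1.875$)
$U = \frac{483025}{64}$ ($U = \left(- \frac{15}{8} - 85\right)^{2} = \left(- \frac{695}{8}\right)^{2} = \frac{483025}{64} \approx 7547.3$)
$t - U = 20385 - \frac{483025}{64} = \frac{821615}{64}$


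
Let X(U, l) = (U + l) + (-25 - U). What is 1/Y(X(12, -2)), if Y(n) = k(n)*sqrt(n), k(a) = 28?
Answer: -I*sqrt(3)/252 ≈ -0.0068732*I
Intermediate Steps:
X(U, l) = -25 + l
Y(n) = 28*sqrt(n)
1/Y(X(12, -2)) = 1/(28*sqrt(-25 - 2)) = 1/(28*sqrt(-27)) = 1/(28*(3*I*sqrt(3))) = 1/(84*I*sqrt(3)) = -I*sqrt(3)/252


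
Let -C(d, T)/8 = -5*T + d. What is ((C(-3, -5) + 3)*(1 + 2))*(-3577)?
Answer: 1856463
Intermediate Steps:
C(d, T) = -8*d + 40*T (C(d, T) = -8*(-5*T + d) = -8*(d - 5*T) = -8*d + 40*T)
((C(-3, -5) + 3)*(1 + 2))*(-3577) = (((-8*(-3) + 40*(-5)) + 3)*(1 + 2))*(-3577) = (((24 - 200) + 3)*3)*(-3577) = ((-176 + 3)*3)*(-3577) = -173*3*(-3577) = -519*(-3577) = 1856463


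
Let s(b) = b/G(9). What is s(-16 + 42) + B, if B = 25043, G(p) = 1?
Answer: 25069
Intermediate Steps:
s(b) = b (s(b) = b/1 = b*1 = b)
s(-16 + 42) + B = (-16 + 42) + 25043 = 26 + 25043 = 25069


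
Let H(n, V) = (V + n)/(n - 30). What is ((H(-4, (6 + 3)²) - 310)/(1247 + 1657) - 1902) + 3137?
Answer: 40642781/32912 ≈ 1234.9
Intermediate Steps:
H(n, V) = (V + n)/(-30 + n)
((H(-4, (6 + 3)²) - 310)/(1247 + 1657) - 1902) + 3137 = ((((6 + 3)² - 4)/(-30 - 4) - 310)/(1247 + 1657) - 1902) + 3137 = (((9² - 4)/(-34) - 310)/2904 - 1902) + 3137 = ((-(81 - 4)/34 - 310)*(1/2904) - 1902) + 3137 = ((-1/34*77 - 310)*(1/2904) - 1902) + 3137 = ((-77/34 - 310)*(1/2904) - 1902) + 3137 = (-10617/34*1/2904 - 1902) + 3137 = (-3539/32912 - 1902) + 3137 = -62602163/32912 + 3137 = 40642781/32912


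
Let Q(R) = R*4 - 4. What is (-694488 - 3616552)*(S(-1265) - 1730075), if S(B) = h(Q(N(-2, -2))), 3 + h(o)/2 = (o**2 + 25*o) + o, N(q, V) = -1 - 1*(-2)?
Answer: 7458448394240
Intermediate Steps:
N(q, V) = 1 (N(q, V) = -1 + 2 = 1)
Q(R) = -4 + 4*R (Q(R) = 4*R - 4 = -4 + 4*R)
h(o) = -6 + 2*o**2 + 52*o (h(o) = -6 + 2*((o**2 + 25*o) + o) = -6 + 2*(o**2 + 26*o) = -6 + (2*o**2 + 52*o) = -6 + 2*o**2 + 52*o)
S(B) = -6 (S(B) = -6 + 2*(-4 + 4*1)**2 + 52*(-4 + 4*1) = -6 + 2*(-4 + 4)**2 + 52*(-4 + 4) = -6 + 2*0**2 + 52*0 = -6 + 2*0 + 0 = -6 + 0 + 0 = -6)
(-694488 - 3616552)*(S(-1265) - 1730075) = (-694488 - 3616552)*(-6 - 1730075) = -4311040*(-1730081) = 7458448394240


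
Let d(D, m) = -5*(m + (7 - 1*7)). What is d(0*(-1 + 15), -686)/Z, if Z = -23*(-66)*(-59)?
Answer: -1715/44781 ≈ -0.038297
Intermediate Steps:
Z = -89562 (Z = 1518*(-59) = -89562)
d(D, m) = -5*m (d(D, m) = -5*(m + (7 - 7)) = -5*(m + 0) = -5*m)
d(0*(-1 + 15), -686)/Z = -5*(-686)/(-89562) = 3430*(-1/89562) = -1715/44781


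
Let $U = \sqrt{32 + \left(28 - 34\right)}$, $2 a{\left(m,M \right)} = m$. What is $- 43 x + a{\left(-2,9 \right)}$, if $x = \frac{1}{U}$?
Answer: $-1 - \frac{43 \sqrt{26}}{26} \approx -9.433$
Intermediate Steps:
$a{\left(m,M \right)} = \frac{m}{2}$
$U = \sqrt{26}$ ($U = \sqrt{32 + \left(28 - 34\right)} = \sqrt{32 - 6} = \sqrt{26} \approx 5.099$)
$x = \frac{\sqrt{26}}{26}$ ($x = \frac{1}{\sqrt{26}} = \frac{\sqrt{26}}{26} \approx 0.19612$)
$- 43 x + a{\left(-2,9 \right)} = - 43 \frac{\sqrt{26}}{26} + \frac{1}{2} \left(-2\right) = - \frac{43 \sqrt{26}}{26} - 1 = -1 - \frac{43 \sqrt{26}}{26}$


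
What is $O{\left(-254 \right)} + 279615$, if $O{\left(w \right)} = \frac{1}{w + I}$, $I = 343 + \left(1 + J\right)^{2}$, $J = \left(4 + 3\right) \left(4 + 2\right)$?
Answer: $\frac{541893871}{1938} \approx 2.7962 \cdot 10^{5}$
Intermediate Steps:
$J = 42$ ($J = 7 \cdot 6 = 42$)
$I = 2192$ ($I = 343 + \left(1 + 42\right)^{2} = 343 + 43^{2} = 343 + 1849 = 2192$)
$O{\left(w \right)} = \frac{1}{2192 + w}$ ($O{\left(w \right)} = \frac{1}{w + 2192} = \frac{1}{2192 + w}$)
$O{\left(-254 \right)} + 279615 = \frac{1}{2192 - 254} + 279615 = \frac{1}{1938} + 279615 = \frac{541893871}{1938}$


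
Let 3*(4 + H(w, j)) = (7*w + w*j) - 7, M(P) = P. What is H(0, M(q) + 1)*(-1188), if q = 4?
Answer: 7524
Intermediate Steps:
H(w, j) = -19/3 + 7*w/3 + j*w/3 (H(w, j) = -4 + ((7*w + w*j) - 7)/3 = -4 + ((7*w + j*w) - 7)/3 = -4 + (-7 + 7*w + j*w)/3 = -4 + (-7/3 + 7*w/3 + j*w/3) = -19/3 + 7*w/3 + j*w/3)
H(0, M(q) + 1)*(-1188) = (-19/3 + (7/3)*0 + (⅓)*(4 + 1)*0)*(-1188) = (-19/3 + 0 + (⅓)*5*0)*(-1188) = (-19/3 + 0 + 0)*(-1188) = -19/3*(-1188) = 7524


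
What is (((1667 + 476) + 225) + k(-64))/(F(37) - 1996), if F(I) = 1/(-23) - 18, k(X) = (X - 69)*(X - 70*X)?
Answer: 13454080/46323 ≈ 290.44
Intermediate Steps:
k(X) = -69*X*(-69 + X) (k(X) = (-69 + X)*(-69*X) = -69*X*(-69 + X))
F(I) = -415/23 (F(I) = -1/23 - 18 = -415/23)
(((1667 + 476) + 225) + k(-64))/(F(37) - 1996) = (((1667 + 476) + 225) + 69*(-64)*(69 - 1*(-64)))/(-415/23 - 1996) = ((2143 + 225) + 69*(-64)*(69 + 64))/(-46323/23) = (2368 + 69*(-64)*133)*(-23/46323) = (2368 - 587328)*(-23/46323) = -584960*(-23/46323) = 13454080/46323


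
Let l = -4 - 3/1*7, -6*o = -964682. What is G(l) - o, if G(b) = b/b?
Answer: -482338/3 ≈ -1.6078e+5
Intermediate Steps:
o = 482341/3 (o = -⅙*(-964682) = 482341/3 ≈ 1.6078e+5)
l = -25 (l = -4 - 3*1*7 = -4 - 3*7 = -4 - 21 = -25)
G(b) = 1
G(l) - o = 1 - 1*482341/3 = 1 - 482341/3 = -482338/3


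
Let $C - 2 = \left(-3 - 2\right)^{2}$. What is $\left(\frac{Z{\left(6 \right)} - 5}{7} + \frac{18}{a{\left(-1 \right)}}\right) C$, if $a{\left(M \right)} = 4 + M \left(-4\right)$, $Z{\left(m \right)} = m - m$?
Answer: $\frac{1161}{28} \approx 41.464$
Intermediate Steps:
$Z{\left(m \right)} = 0$
$C = 27$ ($C = 2 + \left(-3 - 2\right)^{2} = 2 + \left(-5\right)^{2} = 2 + 25 = 27$)
$a{\left(M \right)} = 4 - 4 M$
$\left(\frac{Z{\left(6 \right)} - 5}{7} + \frac{18}{a{\left(-1 \right)}}\right) C = \left(\frac{0 - 5}{7} + \frac{18}{4 - -4}\right) 27 = \left(\left(-5\right) \frac{1}{7} + \frac{18}{4 + 4}\right) 27 = \left(- \frac{5}{7} + \frac{18}{8}\right) 27 = \left(- \frac{5}{7} + 18 \cdot \frac{1}{8}\right) 27 = \left(- \frac{5}{7} + \frac{9}{4}\right) 27 = \frac{43}{28} \cdot 27 = \frac{1161}{28}$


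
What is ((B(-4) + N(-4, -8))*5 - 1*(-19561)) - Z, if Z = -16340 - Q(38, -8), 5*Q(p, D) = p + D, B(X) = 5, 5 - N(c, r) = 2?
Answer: 35947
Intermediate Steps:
N(c, r) = 3 (N(c, r) = 5 - 1*2 = 5 - 2 = 3)
Q(p, D) = D/5 + p/5 (Q(p, D) = (p + D)/5 = (D + p)/5 = D/5 + p/5)
Z = -16346 (Z = -16340 - ((1/5)*(-8) + (1/5)*38) = -16340 - (-8/5 + 38/5) = -16340 - 1*6 = -16340 - 6 = -16346)
((B(-4) + N(-4, -8))*5 - 1*(-19561)) - Z = ((5 + 3)*5 - 1*(-19561)) - 1*(-16346) = (8*5 + 19561) + 16346 = (40 + 19561) + 16346 = 19601 + 16346 = 35947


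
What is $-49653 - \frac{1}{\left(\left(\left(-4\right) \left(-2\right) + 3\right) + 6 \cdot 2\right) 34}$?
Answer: $- \frac{38828647}{782} \approx -49653.0$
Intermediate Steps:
$-49653 - \frac{1}{\left(\left(\left(-4\right) \left(-2\right) + 3\right) + 6 \cdot 2\right) 34} = -49653 - \frac{1}{\left(\left(8 + 3\right) + 12\right) 34} = -49653 - \frac{1}{\left(11 + 12\right) 34} = -49653 - \frac{1}{23 \cdot 34} = -49653 - \frac{1}{782} = - \frac{38828647}{782}$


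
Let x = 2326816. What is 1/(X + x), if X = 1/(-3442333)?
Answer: 3442333/8009675501727 ≈ 4.2977e-7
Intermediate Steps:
X = -1/3442333 ≈ -2.9050e-7
1/(X + x) = 1/(-1/3442333 + 2326816) = 1/(8009675501727/3442333) = 3442333/8009675501727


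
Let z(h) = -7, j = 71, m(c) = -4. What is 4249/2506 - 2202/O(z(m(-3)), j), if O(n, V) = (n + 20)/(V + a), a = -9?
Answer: -48867701/4654 ≈ -10500.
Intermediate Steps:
O(n, V) = (20 + n)/(-9 + V) (O(n, V) = (n + 20)/(V - 9) = (20 + n)/(-9 + V))
4249/2506 - 2202/O(z(m(-3)), j) = 4249/2506 - 2202*(-9 + 71)/(20 - 7) = 4249*(1/2506) - 2202/(13/62) = 607/358 - 2202/((1/62)*13) = 607/358 - 2202/13/62 = 607/358 - 2202*62/13 = 607/358 - 136524/13 = -48867701/4654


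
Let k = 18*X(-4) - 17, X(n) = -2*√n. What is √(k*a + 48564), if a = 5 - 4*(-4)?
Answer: √(48207 - 1512*I) ≈ 219.59 - 3.443*I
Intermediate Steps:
a = 21 (a = 5 + 16 = 21)
k = -17 - 72*I (k = 18*(-4*I) - 17 = -72*I - 17 = -17 - 72*I ≈ -17.0 - 72.0*I)
√(k*a + 48564) = √((-17 - 72*I)*21 + 48564) = √((-357 - 1512*I) + 48564) = √(48207 - 1512*I)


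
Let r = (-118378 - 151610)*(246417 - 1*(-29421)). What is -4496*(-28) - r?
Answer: 74473075832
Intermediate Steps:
r = -74472949944 (r = -269988*(246417 + 29421) = -269988*275838 = -74472949944)
-4496*(-28) - r = -4496*(-28) - 1*(-74472949944) = 125888 + 74472949944 = 74473075832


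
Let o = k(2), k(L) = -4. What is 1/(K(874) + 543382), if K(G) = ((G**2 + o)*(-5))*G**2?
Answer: -1/2917516895978 ≈ -3.4276e-13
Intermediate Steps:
o = -4
K(G) = G**2*(20 - 5*G**2) (K(G) = ((G**2 - 4)*(-5))*G**2 = ((-4 + G**2)*(-5))*G**2 = (20 - 5*G**2)*G**2 = G**2*(20 - 5*G**2))
1/(K(874) + 543382) = 1/(5*874**2*(4 - 1*874**2) + 543382) = 1/(5*763876*(4 - 1*763876) + 543382) = 1/(5*763876*(4 - 763876) + 543382) = 1/(5*763876*(-763872) + 543382) = 1/(-2917517439360 + 543382) = 1/(-2917516895978) = -1/2917516895978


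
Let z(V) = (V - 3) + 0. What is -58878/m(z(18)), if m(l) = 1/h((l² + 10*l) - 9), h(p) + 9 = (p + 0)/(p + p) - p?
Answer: 22049811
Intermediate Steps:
z(V) = -3 + V (z(V) = (-3 + V) + 0 = -3 + V)
h(p) = -17/2 - p (h(p) = -9 + ((p + 0)/(p + p) - p) = -9 + (p/((2*p)) - p) = -9 + (p*(1/(2*p)) - p) = -9 + (½ - p) = -17/2 - p)
m(l) = 1/(½ - l² - 10*l) (m(l) = 1/(-17/2 - ((l² + 10*l) - 9)) = 1/(-17/2 - (-9 + l² + 10*l)) = 1/(-17/2 + (9 - l² - 10*l)) = 1/(½ - l² - 10*l))
-58878/m(z(18)) = -(29439 - 588780*(-3 + 18) - 58878*(-3 + 18)²) = -58878/((-2/(-1 + 2*15² + 20*15))) = -58878/((-2/(-1 + 2*225 + 300))) = -58878/((-2/(-1 + 450 + 300))) = -58878/((-2/749)) = -58878/((-2*1/749)) = -58878/(-2/749) = -58878*(-749/2) = 22049811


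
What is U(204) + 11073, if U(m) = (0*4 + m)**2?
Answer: 52689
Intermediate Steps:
U(m) = m**2 (U(m) = (0 + m)**2 = m**2)
U(204) + 11073 = 204**2 + 11073 = 41616 + 11073 = 52689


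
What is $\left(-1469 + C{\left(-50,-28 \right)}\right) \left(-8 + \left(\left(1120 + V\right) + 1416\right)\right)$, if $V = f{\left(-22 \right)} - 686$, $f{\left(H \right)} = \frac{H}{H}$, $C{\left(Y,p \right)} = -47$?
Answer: $-2793988$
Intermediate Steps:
$f{\left(H \right)} = 1$
$V = -685$ ($V = 1 - 686 = -685$)
$\left(-1469 + C{\left(-50,-28 \right)}\right) \left(-8 + \left(\left(1120 + V\right) + 1416\right)\right) = \left(-1469 - 47\right) \left(-8 + \left(\left(1120 - 685\right) + 1416\right)\right) = - 1516 \left(-8 + \left(435 + 1416\right)\right) = - 1516 \left(-8 + 1851\right) = \left(-1516\right) 1843 = -2793988$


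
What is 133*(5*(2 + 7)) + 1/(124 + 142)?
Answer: 1592011/266 ≈ 5985.0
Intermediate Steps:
133*(5*(2 + 7)) + 1/(124 + 142) = 133*(5*9) + 1/266 = 133*45 + 1/266 = 5985 + 1/266 = 1592011/266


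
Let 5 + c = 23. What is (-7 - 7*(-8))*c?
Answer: 882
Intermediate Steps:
c = 18 (c = -5 + 23 = 18)
(-7 - 7*(-8))*c = (-7 - 7*(-8))*18 = (-7 + 56)*18 = 49*18 = 882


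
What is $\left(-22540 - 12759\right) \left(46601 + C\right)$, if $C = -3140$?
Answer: $-1534129839$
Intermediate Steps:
$\left(-22540 - 12759\right) \left(46601 + C\right) = \left(-22540 - 12759\right) \left(46601 - 3140\right) = \left(-35299\right) 43461 = -1534129839$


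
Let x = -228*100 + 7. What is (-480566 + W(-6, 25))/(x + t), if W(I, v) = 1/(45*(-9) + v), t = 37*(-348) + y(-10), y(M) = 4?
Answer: 182615081/13552700 ≈ 13.474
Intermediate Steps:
t = -12872 (t = 37*(-348) + 4 = -12876 + 4 = -12872)
x = -22793 (x = -22800 + 7 = -22793)
W(I, v) = 1/(-405 + v)
(-480566 + W(-6, 25))/(x + t) = (-480566 + 1/(-405 + 25))/(-22793 - 12872) = (-480566 + 1/(-380))/(-35665) = (-480566 - 1/380)*(-1/35665) = -182615081/380*(-1/35665) = 182615081/13552700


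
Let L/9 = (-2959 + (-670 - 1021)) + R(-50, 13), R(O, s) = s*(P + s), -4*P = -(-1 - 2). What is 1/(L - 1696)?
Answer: -4/168451 ≈ -2.3746e-5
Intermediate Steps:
P = -¾ (P = -(-1)*(-1 - 2)/4 = -(-1)*(-3)/4 = -¼*3 = -¾ ≈ -0.75000)
R(O, s) = s*(-¾ + s)
L = -161667/4 (L = 9*((-2959 + (-670 - 1021)) + (¼)*13*(-3 + 4*13)) = 9*((-2959 - 1691) + (¼)*13*(-3 + 52)) = 9*(-4650 + (¼)*13*49) = 9*(-4650 + 637/4) = 9*(-17963/4) = -161667/4 ≈ -40417.)
1/(L - 1696) = 1/(-161667/4 - 1696) = 1/(-168451/4) = -4/168451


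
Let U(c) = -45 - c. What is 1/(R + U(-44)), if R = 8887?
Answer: 1/8886 ≈ 0.00011254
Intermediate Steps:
1/(R + U(-44)) = 1/(8887 + (-45 - 1*(-44))) = 1/(8887 + (-45 + 44)) = 1/(8887 - 1) = 1/8886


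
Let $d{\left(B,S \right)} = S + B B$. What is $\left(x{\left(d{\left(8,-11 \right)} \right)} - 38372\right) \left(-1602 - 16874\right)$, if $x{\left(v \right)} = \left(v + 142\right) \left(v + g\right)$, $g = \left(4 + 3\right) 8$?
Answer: $316253692$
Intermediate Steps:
$d{\left(B,S \right)} = S + B^{2}$
$g = 56$ ($g = 7 \cdot 8 = 56$)
$x{\left(v \right)} = \left(56 + v\right) \left(142 + v\right)$ ($x{\left(v \right)} = \left(v + 142\right) \left(v + 56\right) = \left(142 + v\right) \left(56 + v\right) = \left(56 + v\right) \left(142 + v\right)$)
$\left(x{\left(d{\left(8,-11 \right)} \right)} - 38372\right) \left(-1602 - 16874\right) = \left(\left(7952 + \left(-11 + 8^{2}\right)^{2} + 198 \left(-11 + 8^{2}\right)\right) - 38372\right) \left(-1602 - 16874\right) = \left(\left(7952 + \left(-11 + 64\right)^{2} + 198 \left(-11 + 64\right)\right) - 38372\right) \left(-18476\right) = \left(\left(7952 + 53^{2} + 198 \cdot 53\right) - 38372\right) \left(-18476\right) = \left(\left(7952 + 2809 + 10494\right) - 38372\right) \left(-18476\right) = \left(21255 - 38372\right) \left(-18476\right) = \left(-17117\right) \left(-18476\right) = 316253692$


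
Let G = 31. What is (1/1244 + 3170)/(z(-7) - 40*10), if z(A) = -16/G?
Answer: -122247911/15445504 ≈ -7.9148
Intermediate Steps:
z(A) = -16/31
(1/1244 + 3170)/(z(-7) - 40*10) = (1/1244 + 3170)/(-16/31 - 40*10) = (1/1244 + 3170)/(-16/31 - 400) = 3943481/(1244*(-12416/31)) = (3943481/1244)*(-31/12416) = -122247911/15445504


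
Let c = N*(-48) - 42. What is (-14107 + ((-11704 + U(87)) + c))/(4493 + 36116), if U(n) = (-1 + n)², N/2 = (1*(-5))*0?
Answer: -18457/40609 ≈ -0.45450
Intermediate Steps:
N = 0 (N = 2*((1*(-5))*0) = 2*(-5*0) = 2*0 = 0)
c = -42 (c = 0*(-48) - 42 = 0 - 42 = -42)
(-14107 + ((-11704 + U(87)) + c))/(4493 + 36116) = (-14107 + ((-11704 + (-1 + 87)²) - 42))/(4493 + 36116) = (-14107 + ((-11704 + 86²) - 42))/40609 = (-14107 + ((-11704 + 7396) - 42))*(1/40609) = (-14107 + (-4308 - 42))*(1/40609) = (-14107 - 4350)*(1/40609) = -18457*1/40609 = -18457/40609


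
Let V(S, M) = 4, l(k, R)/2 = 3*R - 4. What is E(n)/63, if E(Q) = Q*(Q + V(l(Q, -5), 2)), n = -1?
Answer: -1/21 ≈ -0.047619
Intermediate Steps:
l(k, R) = -8 + 6*R (l(k, R) = 2*(3*R - 4) = 2*(-4 + 3*R) = -8 + 6*R)
E(Q) = Q*(4 + Q) (E(Q) = Q*(Q + 4) = Q*(4 + Q))
E(n)/63 = -(4 - 1)/63 = -1*3*(1/63) = -3*1/63 = -1/21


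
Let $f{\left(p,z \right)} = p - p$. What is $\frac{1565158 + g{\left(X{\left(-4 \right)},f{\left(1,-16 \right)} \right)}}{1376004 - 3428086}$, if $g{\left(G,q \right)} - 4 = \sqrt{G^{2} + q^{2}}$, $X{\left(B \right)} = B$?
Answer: $- \frac{782583}{1026041} \approx -0.76272$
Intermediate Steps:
$f{\left(p,z \right)} = 0$
$g{\left(G,q \right)} = 4 + \sqrt{G^{2} + q^{2}}$
$\frac{1565158 + g{\left(X{\left(-4 \right)},f{\left(1,-16 \right)} \right)}}{1376004 - 3428086} = \frac{1565158 + \left(4 + \sqrt{\left(-4\right)^{2} + 0^{2}}\right)}{1376004 - 3428086} = \frac{1565158 + \left(4 + \sqrt{16 + 0}\right)}{-2052082} = \left(1565158 + \left(4 + \sqrt{16}\right)\right) \left(- \frac{1}{2052082}\right) = \left(1565158 + \left(4 + 4\right)\right) \left(- \frac{1}{2052082}\right) = \left(1565158 + 8\right) \left(- \frac{1}{2052082}\right) = 1565166 \left(- \frac{1}{2052082}\right) = - \frac{782583}{1026041}$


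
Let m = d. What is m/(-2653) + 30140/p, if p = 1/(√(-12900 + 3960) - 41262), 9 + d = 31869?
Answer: 3540*(-9*√2235 + 19228706667895*I)/(2653*(√2235 - 20631*I)) ≈ -1.2436e+9 + 2.8498e+6*I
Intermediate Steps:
d = 31860 (d = -9 + 31869 = 31860)
m = 31860
p = 1/(-41262 + 2*I*√2235) (p = 1/(√(-8940) - 41262) = 1/(2*I*√2235 - 41262) = 1/(-41262 + 2*I*√2235) ≈ -2.4235e-5 - 5.554e-8*I)
m/(-2653) + 30140/p = 31860/(-2653) + 30140/(-6877/283760264 - I*√2235/851280792) = 31860*(-1/2653) + 30140/(-6877/283760264 - I*√2235/851280792) = -31860/2653 + 30140/(-6877/283760264 - I*√2235/851280792)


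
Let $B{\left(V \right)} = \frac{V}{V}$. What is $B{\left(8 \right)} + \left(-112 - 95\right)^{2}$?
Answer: $42850$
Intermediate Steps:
$B{\left(V \right)} = 1$
$B{\left(8 \right)} + \left(-112 - 95\right)^{2} = 1 + \left(-112 - 95\right)^{2} = 1 + \left(-207\right)^{2} = 1 + 42849 = 42850$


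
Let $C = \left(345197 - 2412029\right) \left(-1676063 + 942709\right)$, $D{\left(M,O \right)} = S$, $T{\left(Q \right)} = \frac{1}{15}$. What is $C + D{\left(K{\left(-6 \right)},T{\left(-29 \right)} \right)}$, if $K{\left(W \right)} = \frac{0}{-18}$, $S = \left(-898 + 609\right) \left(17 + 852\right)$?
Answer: $1515719263387$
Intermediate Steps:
$T{\left(Q \right)} = \frac{1}{15}$
$S = -251141$ ($S = \left(-289\right) 869 = -251141$)
$K{\left(W \right)} = 0$ ($K{\left(W \right)} = 0 \left(- \frac{1}{18}\right) = 0$)
$D{\left(M,O \right)} = -251141$
$C = 1515719514528$ ($C = \left(-2066832\right) \left(-733354\right) = 1515719514528$)
$C + D{\left(K{\left(-6 \right)},T{\left(-29 \right)} \right)} = 1515719514528 - 251141 = 1515719263387$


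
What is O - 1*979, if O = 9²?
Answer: -898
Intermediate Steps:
O = 81
O - 1*979 = 81 - 1*979 = 81 - 979 = -898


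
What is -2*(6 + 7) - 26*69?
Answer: -1820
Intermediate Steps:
-2*(6 + 7) - 26*69 = -2*13 - 1794 = -26 - 1794 = -1820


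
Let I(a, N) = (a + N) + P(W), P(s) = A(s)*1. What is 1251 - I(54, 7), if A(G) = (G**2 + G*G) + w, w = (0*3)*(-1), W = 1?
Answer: 1188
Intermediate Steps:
w = 0 (w = 0*(-1) = 0)
A(G) = 2*G**2 (A(G) = (G**2 + G*G) + 0 = (G**2 + G**2) + 0 = 2*G**2 + 0 = 2*G**2)
P(s) = 2*s**2 (P(s) = (2*s**2)*1 = 2*s**2)
I(a, N) = 2 + N + a (I(a, N) = (a + N) + 2*1**2 = (N + a) + 2*1 = (N + a) + 2 = 2 + N + a)
1251 - I(54, 7) = 1251 - (2 + 7 + 54) = 1251 - 1*63 = 1251 - 63 = 1188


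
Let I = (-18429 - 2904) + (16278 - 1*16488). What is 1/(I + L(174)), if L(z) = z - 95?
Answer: -1/21464 ≈ -4.6590e-5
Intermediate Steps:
L(z) = -95 + z
I = -21543 (I = -21333 + (16278 - 16488) = -21333 - 210 = -21543)
1/(I + L(174)) = 1/(-21543 + (-95 + 174)) = 1/(-21543 + 79) = 1/(-21464) = -1/21464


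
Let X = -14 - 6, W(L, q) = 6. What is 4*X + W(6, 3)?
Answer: -74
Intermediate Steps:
X = -20
4*X + W(6, 3) = 4*(-20) + 6 = -80 + 6 = -74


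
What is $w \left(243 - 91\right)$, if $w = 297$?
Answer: $45144$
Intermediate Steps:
$w \left(243 - 91\right) = 297 \left(243 - 91\right) = 297 \cdot 152 = 45144$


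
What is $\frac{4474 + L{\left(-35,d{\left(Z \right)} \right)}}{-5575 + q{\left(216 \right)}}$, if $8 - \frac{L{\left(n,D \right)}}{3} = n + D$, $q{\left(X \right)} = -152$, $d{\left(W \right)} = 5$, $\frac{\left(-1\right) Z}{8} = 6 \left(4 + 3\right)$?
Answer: $- \frac{4588}{5727} \approx -0.80112$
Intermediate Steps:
$Z = -336$ ($Z = - 8 \cdot 6 \left(4 + 3\right) = - 8 \cdot 6 \cdot 7 = \left(-8\right) 42 = -336$)
$L{\left(n,D \right)} = 24 - 3 D - 3 n$ ($L{\left(n,D \right)} = 24 - 3 \left(n + D\right) = 24 - 3 \left(D + n\right) = 24 - \left(3 D + 3 n\right) = 24 - 3 D - 3 n$)
$\frac{4474 + L{\left(-35,d{\left(Z \right)} \right)}}{-5575 + q{\left(216 \right)}} = \frac{4474 - -114}{-5575 - 152} = \frac{4474 + \left(24 - 15 + 105\right)}{-5727} = \left(4474 + 114\right) \left(- \frac{1}{5727}\right) = 4588 \left(- \frac{1}{5727}\right) = - \frac{4588}{5727}$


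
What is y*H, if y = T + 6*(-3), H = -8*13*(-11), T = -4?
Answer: -25168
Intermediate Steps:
H = 1144 (H = -104*(-11) = 1144)
y = -22 (y = -4 + 6*(-3) = -4 - 18 = -22)
y*H = -22*1144 = -25168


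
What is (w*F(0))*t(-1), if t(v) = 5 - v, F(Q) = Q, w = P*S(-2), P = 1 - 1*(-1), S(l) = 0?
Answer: 0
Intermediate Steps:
P = 2 (P = 1 + 1 = 2)
w = 0 (w = 2*0 = 0)
(w*F(0))*t(-1) = (0*0)*(5 - 1*(-1)) = 0*(5 + 1) = 0*6 = 0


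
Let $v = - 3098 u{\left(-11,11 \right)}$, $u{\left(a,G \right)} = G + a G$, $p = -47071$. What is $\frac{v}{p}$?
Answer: $- \frac{340780}{47071} \approx -7.2397$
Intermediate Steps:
$u{\left(a,G \right)} = G + G a$
$v = 340780$ ($v = - 3098 \cdot 11 \left(1 - 11\right) = - 3098 \cdot 11 \left(-10\right) = \left(-3098\right) \left(-110\right) = 340780$)
$\frac{v}{p} = \frac{340780}{-47071} = 340780 \left(- \frac{1}{47071}\right) = - \frac{340780}{47071}$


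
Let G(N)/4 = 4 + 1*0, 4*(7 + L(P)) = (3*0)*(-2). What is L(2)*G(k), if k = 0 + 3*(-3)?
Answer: -112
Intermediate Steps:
k = -9 (k = 0 - 9 = -9)
L(P) = -7 (L(P) = -7 + ((3*0)*(-2))/4 = -7 + (0*(-2))/4 = -7 + (¼)*0 = -7 + 0 = -7)
G(N) = 16 (G(N) = 4*(4 + 1*0) = 4*(4 + 0) = 4*4 = 16)
L(2)*G(k) = -7*16 = -112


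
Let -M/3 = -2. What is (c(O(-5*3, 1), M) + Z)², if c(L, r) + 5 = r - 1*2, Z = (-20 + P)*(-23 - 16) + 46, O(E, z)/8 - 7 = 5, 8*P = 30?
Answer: 7371225/16 ≈ 4.6070e+5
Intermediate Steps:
P = 15/4 (P = (⅛)*30 = 15/4 ≈ 3.7500)
O(E, z) = 96 (O(E, z) = 56 + 8*5 = 56 + 40 = 96)
M = 6 (M = -3*(-2) = 6)
Z = 2719/4 (Z = (-20 + 15/4)*(-23 - 16) + 46 = -65/4*(-39) + 46 = 2535/4 + 46 = 2719/4 ≈ 679.75)
c(L, r) = -7 + r (c(L, r) = -5 + (r - 1*2) = -5 + (r - 2) = -5 + (-2 + r) = -7 + r)
(c(O(-5*3, 1), M) + Z)² = ((-7 + 6) + 2719/4)² = (-1 + 2719/4)² = (2715/4)² = 7371225/16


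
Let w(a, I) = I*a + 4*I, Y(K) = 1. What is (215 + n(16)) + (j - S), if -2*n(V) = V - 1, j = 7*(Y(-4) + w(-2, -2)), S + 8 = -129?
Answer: 647/2 ≈ 323.50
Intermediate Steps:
S = -137 (S = -8 - 129 = -137)
w(a, I) = 4*I + I*a
j = -21 (j = 7*(1 - 2*(4 - 2)) = 7*(1 - 2*2) = 7*(1 - 4) = 7*(-3) = -21)
n(V) = ½ - V/2 (n(V) = -(V - 1)/2 = -(-1 + V)/2 = ½ - V/2)
(215 + n(16)) + (j - S) = (215 + (½ - ½*16)) + (-21 - 1*(-137)) = (215 + (½ - 8)) + (-21 + 137) = (215 - 15/2) + 116 = 415/2 + 116 = 647/2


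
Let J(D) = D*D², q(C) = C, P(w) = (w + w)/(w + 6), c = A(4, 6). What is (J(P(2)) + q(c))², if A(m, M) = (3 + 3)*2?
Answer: 9409/64 ≈ 147.02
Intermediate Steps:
A(m, M) = 12 (A(m, M) = 6*2 = 12)
c = 12
P(w) = 2*w/(6 + w) (P(w) = (2*w)/(6 + w) = 2*w/(6 + w))
J(D) = D³
(J(P(2)) + q(c))² = ((2*2/(6 + 2))³ + 12)² = ((2*2/8)³ + 12)² = ((2*2*(⅛))³ + 12)² = ((½)³ + 12)² = (⅛ + 12)² = (97/8)² = 9409/64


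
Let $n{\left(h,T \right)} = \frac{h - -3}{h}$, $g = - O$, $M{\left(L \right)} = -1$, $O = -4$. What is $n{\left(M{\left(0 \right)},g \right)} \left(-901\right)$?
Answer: $1802$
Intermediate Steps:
$g = 4$ ($g = \left(-1\right) \left(-4\right) = 4$)
$n{\left(h,T \right)} = \frac{3 + h}{h}$ ($n{\left(h,T \right)} = \frac{h + 3}{h} = \frac{3 + h}{h}$)
$n{\left(M{\left(0 \right)},g \right)} \left(-901\right) = \frac{3 - 1}{-1} \left(-901\right) = \left(-1\right) 2 \left(-901\right) = \left(-2\right) \left(-901\right) = 1802$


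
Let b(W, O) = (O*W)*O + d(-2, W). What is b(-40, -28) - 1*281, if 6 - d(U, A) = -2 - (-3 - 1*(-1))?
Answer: -31635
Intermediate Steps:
d(U, A) = 6 (d(U, A) = 6 - (-2 - (-3 - 1*(-1))) = 6 - (-2 - (-3 + 1)) = 6 - (-2 - 1*(-2)) = 6 - (-2 + 2) = 6 - 1*0 = 6 + 0 = 6)
b(W, O) = 6 + W*O² (b(W, O) = (O*W)*O + 6 = W*O² + 6 = 6 + W*O²)
b(-40, -28) - 1*281 = (6 - 40*(-28)²) - 1*281 = (6 - 40*784) - 281 = (6 - 31360) - 281 = -31354 - 281 = -31635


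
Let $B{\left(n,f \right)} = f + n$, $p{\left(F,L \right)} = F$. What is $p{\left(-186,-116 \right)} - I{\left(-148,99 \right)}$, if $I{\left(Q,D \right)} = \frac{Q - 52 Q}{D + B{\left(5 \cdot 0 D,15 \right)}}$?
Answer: $- \frac{4792}{19} \approx -252.21$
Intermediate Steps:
$I{\left(Q,D \right)} = - \frac{51 Q}{15 + D}$ ($I{\left(Q,D \right)} = \frac{Q - 52 Q}{D + \left(15 + 5 \cdot 0 D\right)} = \frac{\left(-51\right) Q}{D + \left(15 + 0 D\right)} = \frac{\left(-51\right) Q}{D + \left(15 + 0\right)} = \frac{\left(-51\right) Q}{D + 15} = \frac{\left(-51\right) Q}{15 + D} = - \frac{51 Q}{15 + D}$)
$p{\left(-186,-116 \right)} - I{\left(-148,99 \right)} = -186 - \left(-51\right) \left(-148\right) \frac{1}{15 + 99} = -186 - \left(-51\right) \left(-148\right) \frac{1}{114} = -186 - \frac{1258}{19} = - \frac{4792}{19}$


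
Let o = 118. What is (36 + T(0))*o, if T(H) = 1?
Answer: 4366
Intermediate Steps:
(36 + T(0))*o = (36 + 1)*118 = 37*118 = 4366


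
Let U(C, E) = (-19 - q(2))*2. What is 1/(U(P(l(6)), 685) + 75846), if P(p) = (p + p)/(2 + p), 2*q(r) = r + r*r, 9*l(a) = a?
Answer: 1/75802 ≈ 1.3192e-5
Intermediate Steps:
l(a) = a/9
q(r) = r/2 + r²/2 (q(r) = (r + r*r)/2 = (r + r²)/2 = r/2 + r²/2)
P(p) = 2*p/(2 + p) (P(p) = (2*p)/(2 + p) = 2*p/(2 + p))
U(C, E) = -44 (U(C, E) = (-19 - 2*(1 + 2)/2)*2 = (-19 - 2*3/2)*2 = (-19 - 1*3)*2 = (-19 - 3)*2 = -22*2 = -44)
1/(U(P(l(6)), 685) + 75846) = 1/(-44 + 75846) = 1/75802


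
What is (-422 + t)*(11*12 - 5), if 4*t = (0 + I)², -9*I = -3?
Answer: -1929257/36 ≈ -53591.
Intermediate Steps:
I = ⅓ (I = -⅑*(-3) = ⅓ ≈ 0.33333)
t = 1/36 (t = (0 + ⅓)²/4 = (⅓)²/4 = (¼)*(⅑) = 1/36 ≈ 0.027778)
(-422 + t)*(11*12 - 5) = (-422 + 1/36)*(11*12 - 5) = -15191*(132 - 5)/36 = -15191/36*127 = -1929257/36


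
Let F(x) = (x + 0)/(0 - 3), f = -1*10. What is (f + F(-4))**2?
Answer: 676/9 ≈ 75.111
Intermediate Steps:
f = -10
F(x) = -x/3 (F(x) = x/(-3) = x*(-1/3) = -x/3)
(f + F(-4))**2 = (-10 - 1/3*(-4))**2 = (-10 + 4/3)**2 = (-26/3)**2 = 676/9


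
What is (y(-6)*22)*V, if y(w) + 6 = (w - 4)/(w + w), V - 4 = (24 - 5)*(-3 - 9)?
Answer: 76384/3 ≈ 25461.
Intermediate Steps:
V = -224 (V = 4 + (24 - 5)*(-3 - 9) = 4 + 19*(-12) = 4 - 228 = -224)
y(w) = -6 + (-4 + w)/(2*w) (y(w) = -6 + (w - 4)/(w + w) = -6 + (-4 + w)/((2*w)) = -6 + (-4 + w)*(1/(2*w)) = -6 + (-4 + w)/(2*w))
(y(-6)*22)*V = ((-11/2 - 2/(-6))*22)*(-224) = ((-11/2 - 2*(-⅙))*22)*(-224) = ((-11/2 + ⅓)*22)*(-224) = -31/6*22*(-224) = -341/3*(-224) = 76384/3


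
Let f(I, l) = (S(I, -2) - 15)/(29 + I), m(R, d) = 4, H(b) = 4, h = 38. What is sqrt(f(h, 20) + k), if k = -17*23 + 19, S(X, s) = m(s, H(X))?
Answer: I*sqrt(1670645)/67 ≈ 19.292*I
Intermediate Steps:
S(X, s) = 4
f(I, l) = -11/(29 + I) (f(I, l) = (4 - 15)/(29 + I) = -11/(29 + I))
k = -372 (k = -391 + 19 = -372)
sqrt(f(h, 20) + k) = sqrt(-11/(29 + 38) - 372) = sqrt(-11/67 - 372) = sqrt(-24935/67) = I*sqrt(1670645)/67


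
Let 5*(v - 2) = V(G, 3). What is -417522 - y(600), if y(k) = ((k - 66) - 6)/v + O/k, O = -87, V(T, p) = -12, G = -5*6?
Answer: -83240371/200 ≈ -4.1620e+5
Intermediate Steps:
G = -30
v = -⅖ (v = 2 + (⅕)*(-12) = 2 - 12/5 = -⅖ ≈ -0.40000)
y(k) = 180 - 87/k - 5*k/2 (y(k) = ((k - 66) - 6)/(-⅖) - 87/k = ((-66 + k) - 6)*(-5/2) - 87/k = (-72 + k)*(-5/2) - 87/k = (180 - 5*k/2) - 87/k = 180 - 87/k - 5*k/2)
-417522 - y(600) = -417522 - (180 - 87/600 - 5/2*600) = -417522 - (180 - 87*1/600 - 1500) = -417522 - (180 - 29/200 - 1500) = -417522 - 1*(-264029/200) = -417522 + 264029/200 = -83240371/200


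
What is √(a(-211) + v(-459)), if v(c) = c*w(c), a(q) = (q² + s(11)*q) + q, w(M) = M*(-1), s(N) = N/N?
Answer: I*√166582 ≈ 408.14*I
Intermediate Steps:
s(N) = 1
w(M) = -M
a(q) = q² + 2*q (a(q) = (q² + 1*q) + q = (q² + q) + q = (q + q²) + q = q² + 2*q)
v(c) = -c² (v(c) = c*(-c) = -c²)
√(a(-211) + v(-459)) = √(-211*(2 - 211) - 1*(-459)²) = √(-211*(-209) - 1*210681) = √(44099 - 210681) = √(-166582) = I*√166582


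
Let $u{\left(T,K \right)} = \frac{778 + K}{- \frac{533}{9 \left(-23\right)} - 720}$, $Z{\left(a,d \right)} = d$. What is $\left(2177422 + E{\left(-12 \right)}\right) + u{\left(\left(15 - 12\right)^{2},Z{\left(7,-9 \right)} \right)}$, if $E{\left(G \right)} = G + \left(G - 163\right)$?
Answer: $\frac{323334478962}{148507} \approx 2.1772 \cdot 10^{6}$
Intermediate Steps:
$E{\left(G \right)} = -163 + 2 G$ ($E{\left(G \right)} = G + \left(G - 163\right) = G + \left(-163 + G\right) = -163 + 2 G$)
$u{\left(T,K \right)} = - \frac{161046}{148507} - \frac{207 K}{148507}$ ($u{\left(T,K \right)} = \frac{778 + K}{- \frac{533}{-207} - 720} = \frac{778 + K}{\left(-533\right) \left(- \frac{1}{207}\right) - 720} = \frac{778 + K}{\frac{533}{207} - 720} = \frac{778 + K}{- \frac{148507}{207}} = \left(778 + K\right) \left(- \frac{207}{148507}\right) = - \frac{161046}{148507} - \frac{207 K}{148507}$)
$\left(2177422 + E{\left(-12 \right)}\right) + u{\left(\left(15 - 12\right)^{2},Z{\left(7,-9 \right)} \right)} = \left(2177422 + \left(-163 + 2 \left(-12\right)\right)\right) - \frac{159183}{148507} = \left(2177422 - 187\right) + \left(- \frac{161046}{148507} + \frac{1863}{148507}\right) = \left(2177422 - 187\right) - \frac{159183}{148507} = 2177235 - \frac{159183}{148507} = \frac{323334478962}{148507}$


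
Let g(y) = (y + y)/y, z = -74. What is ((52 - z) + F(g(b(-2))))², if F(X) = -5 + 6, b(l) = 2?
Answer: 16129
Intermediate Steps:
g(y) = 2 (g(y) = (2*y)/y = 2)
F(X) = 1
((52 - z) + F(g(b(-2))))² = ((52 - 1*(-74)) + 1)² = ((52 + 74) + 1)² = (126 + 1)² = 127² = 16129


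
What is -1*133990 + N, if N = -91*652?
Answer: -193322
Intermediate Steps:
N = -59332
-1*133990 + N = -1*133990 - 59332 = -133990 - 59332 = -193322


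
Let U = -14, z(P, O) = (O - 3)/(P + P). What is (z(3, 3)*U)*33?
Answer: 0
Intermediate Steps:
z(P, O) = (-3 + O)/(2*P) (z(P, O) = (-3 + O)/((2*P)) = (-3 + O)*(1/(2*P)) = (-3 + O)/(2*P))
(z(3, 3)*U)*33 = (((1/2)*(-3 + 3)/3)*(-14))*33 = (((1/2)*(1/3)*0)*(-14))*33 = (0*(-14))*33 = 0*33 = 0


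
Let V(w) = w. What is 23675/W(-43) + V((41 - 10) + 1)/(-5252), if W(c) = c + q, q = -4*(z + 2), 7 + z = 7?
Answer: -31085683/66963 ≈ -464.22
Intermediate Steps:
z = 0 (z = -7 + 7 = 0)
q = -8 (q = -4*(0 + 2) = -4*2 = -8)
W(c) = -8 + c (W(c) = c - 8 = -8 + c)
23675/W(-43) + V((41 - 10) + 1)/(-5252) = 23675/(-8 - 43) + ((41 - 10) + 1)/(-5252) = 23675/(-51) + (31 + 1)*(-1/5252) = 23675*(-1/51) + 32*(-1/5252) = -23675/51 - 8/1313 = -31085683/66963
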